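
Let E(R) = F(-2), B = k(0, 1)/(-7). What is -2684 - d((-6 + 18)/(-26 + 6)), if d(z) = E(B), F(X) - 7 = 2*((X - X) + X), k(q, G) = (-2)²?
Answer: -2687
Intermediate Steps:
k(q, G) = 4
B = -4/7 (B = 4/(-7) = 4*(-⅐) = -4/7 ≈ -0.57143)
F(X) = 7 + 2*X (F(X) = 7 + 2*((X - X) + X) = 7 + 2*(0 + X) = 7 + 2*X)
E(R) = 3 (E(R) = 7 + 2*(-2) = 7 - 4 = 3)
d(z) = 3
-2684 - d((-6 + 18)/(-26 + 6)) = -2684 - 1*3 = -2684 - 3 = -2687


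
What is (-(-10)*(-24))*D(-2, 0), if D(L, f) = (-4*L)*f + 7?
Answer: -1680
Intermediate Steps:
D(L, f) = 7 - 4*L*f (D(L, f) = -4*L*f + 7 = 7 - 4*L*f)
(-(-10)*(-24))*D(-2, 0) = (-(-10)*(-24))*(7 - 4*(-2)*0) = (-10*24)*(7 + 0) = -240*7 = -1680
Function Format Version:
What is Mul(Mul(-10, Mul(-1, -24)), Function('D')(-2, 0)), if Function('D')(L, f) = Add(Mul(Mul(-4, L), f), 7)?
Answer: -1680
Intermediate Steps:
Function('D')(L, f) = Add(7, Mul(-4, L, f)) (Function('D')(L, f) = Add(Mul(-4, L, f), 7) = Add(7, Mul(-4, L, f)))
Mul(Mul(-10, Mul(-1, -24)), Function('D')(-2, 0)) = Mul(Mul(-10, Mul(-1, -24)), Add(7, Mul(-4, -2, 0))) = Mul(Mul(-10, 24), Add(7, 0)) = Mul(-240, 7) = -1680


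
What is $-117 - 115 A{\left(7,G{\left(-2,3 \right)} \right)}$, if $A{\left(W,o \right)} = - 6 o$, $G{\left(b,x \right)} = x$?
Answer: $1953$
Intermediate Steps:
$-117 - 115 A{\left(7,G{\left(-2,3 \right)} \right)} = -117 - 115 \left(\left(-6\right) 3\right) = -117 - -2070 = -117 + 2070 = 1953$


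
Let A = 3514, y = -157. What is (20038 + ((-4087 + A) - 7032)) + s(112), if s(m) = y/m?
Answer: 1392339/112 ≈ 12432.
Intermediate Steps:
s(m) = -157/m
(20038 + ((-4087 + A) - 7032)) + s(112) = (20038 + ((-4087 + 3514) - 7032)) - 157/112 = (20038 + (-573 - 7032)) - 157*1/112 = (20038 - 7605) - 157/112 = 12433 - 157/112 = 1392339/112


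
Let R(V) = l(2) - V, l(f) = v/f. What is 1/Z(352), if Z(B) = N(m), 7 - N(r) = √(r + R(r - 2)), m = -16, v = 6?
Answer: 7/44 + √5/44 ≈ 0.20991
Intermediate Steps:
l(f) = 6/f
R(V) = 3 - V (R(V) = 6/2 - V = 6*(½) - V = 3 - V)
N(r) = 7 - √5 (N(r) = 7 - √(r + (3 - (r - 2))) = 7 - √(r + (3 - (-2 + r))) = 7 - √(r + (3 + (2 - r))) = 7 - √(r + (5 - r)) = 7 - √5)
Z(B) = 7 - √5
1/Z(352) = 1/(7 - √5)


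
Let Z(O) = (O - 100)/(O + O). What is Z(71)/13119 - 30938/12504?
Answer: -1600963915/647046572 ≈ -2.4743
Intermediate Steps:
Z(O) = (-100 + O)/(2*O) (Z(O) = (-100 + O)/((2*O)) = (-100 + O)*(1/(2*O)) = (-100 + O)/(2*O))
Z(71)/13119 - 30938/12504 = ((½)*(-100 + 71)/71)/13119 - 30938/12504 = ((½)*(1/71)*(-29))*(1/13119) - 30938*1/12504 = -29/142*1/13119 - 15469/6252 = -29/1862898 - 15469/6252 = -1600963915/647046572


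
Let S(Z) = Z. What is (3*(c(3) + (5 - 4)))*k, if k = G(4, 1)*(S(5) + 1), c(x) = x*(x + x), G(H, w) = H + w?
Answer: 1710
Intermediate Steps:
c(x) = 2*x² (c(x) = x*(2*x) = 2*x²)
k = 30 (k = (4 + 1)*(5 + 1) = 5*6 = 30)
(3*(c(3) + (5 - 4)))*k = (3*(2*3² + (5 - 4)))*30 = (3*(2*9 + 1))*30 = (3*(18 + 1))*30 = (3*19)*30 = 57*30 = 1710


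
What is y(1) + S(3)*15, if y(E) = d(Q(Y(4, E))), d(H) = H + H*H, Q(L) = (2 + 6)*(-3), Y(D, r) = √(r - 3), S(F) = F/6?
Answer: 1119/2 ≈ 559.50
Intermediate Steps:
S(F) = F/6 (S(F) = F*(⅙) = F/6)
Y(D, r) = √(-3 + r)
Q(L) = -24 (Q(L) = 8*(-3) = -24)
d(H) = H + H²
y(E) = 552 (y(E) = -24*(1 - 24) = -24*(-23) = 552)
y(1) + S(3)*15 = 552 + ((⅙)*3)*15 = 552 + (½)*15 = 552 + 15/2 = 1119/2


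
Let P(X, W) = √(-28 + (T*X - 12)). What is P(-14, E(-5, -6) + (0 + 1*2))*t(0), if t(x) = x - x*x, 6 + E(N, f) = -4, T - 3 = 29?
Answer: 0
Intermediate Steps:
T = 32 (T = 3 + 29 = 32)
E(N, f) = -10 (E(N, f) = -6 - 4 = -10)
t(x) = x - x²
P(X, W) = √(-40 + 32*X) (P(X, W) = √(-28 + (32*X - 12)) = √(-28 + (-12 + 32*X)) = √(-40 + 32*X))
P(-14, E(-5, -6) + (0 + 1*2))*t(0) = (2*√(-10 + 8*(-14)))*(0*(1 - 1*0)) = (2*√(-10 - 112))*(0*(1 + 0)) = (2*√(-122))*(0*1) = (2*(I*√122))*0 = (2*I*√122)*0 = 0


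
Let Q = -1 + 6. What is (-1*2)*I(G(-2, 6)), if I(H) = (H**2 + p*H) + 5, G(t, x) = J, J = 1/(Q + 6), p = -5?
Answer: -1102/121 ≈ -9.1074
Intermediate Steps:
Q = 5
J = 1/11 (J = 1/(5 + 6) = 1/11 ≈ 0.090909)
G(t, x) = 1/11
I(H) = 5 + H**2 - 5*H (I(H) = (H**2 - 5*H) + 5 = 5 + H**2 - 5*H)
(-1*2)*I(G(-2, 6)) = (-1*2)*(5 + (1/11)**2 - 5*1/11) = -2*(5 + 1/121 - 5/11) = -2*551/121 = -1102/121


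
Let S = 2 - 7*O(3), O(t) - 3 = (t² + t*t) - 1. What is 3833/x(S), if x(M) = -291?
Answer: -3833/291 ≈ -13.172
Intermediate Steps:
O(t) = 2 + 2*t² (O(t) = 3 + ((t² + t*t) - 1) = 3 + ((t² + t²) - 1) = 3 + (2*t² - 1) = 3 + (-1 + 2*t²) = 2 + 2*t²)
S = -138 (S = 2 - 7*(2 + 2*3²) = 2 - 7*(2 + 2*9) = 2 - 7*(2 + 18) = 2 - 7*20 = 2 - 140 = -138)
3833/x(S) = 3833/(-291) = 3833*(-1/291) = -3833/291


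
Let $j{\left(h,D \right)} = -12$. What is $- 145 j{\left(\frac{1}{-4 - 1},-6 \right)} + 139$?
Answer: $1879$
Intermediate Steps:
$- 145 j{\left(\frac{1}{-4 - 1},-6 \right)} + 139 = \left(-145\right) \left(-12\right) + 139 = 1740 + 139 = 1879$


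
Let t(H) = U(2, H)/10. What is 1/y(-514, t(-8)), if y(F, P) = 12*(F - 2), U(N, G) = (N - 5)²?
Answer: -1/6192 ≈ -0.00016150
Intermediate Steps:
U(N, G) = (-5 + N)²
t(H) = 9/10 (t(H) = (-5 + 2)²/10 = (-3)²*(⅒) = 9*(⅒) = 9/10)
y(F, P) = -24 + 12*F (y(F, P) = 12*(-2 + F) = -24 + 12*F)
1/y(-514, t(-8)) = 1/(-24 + 12*(-514)) = 1/(-24 - 6168) = 1/(-6192) = -1/6192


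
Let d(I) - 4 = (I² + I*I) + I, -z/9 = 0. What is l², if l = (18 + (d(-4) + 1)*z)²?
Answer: 104976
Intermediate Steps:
z = 0 (z = -9*0 = 0)
d(I) = 4 + I + 2*I² (d(I) = 4 + ((I² + I*I) + I) = 4 + ((I² + I²) + I) = 4 + (2*I² + I) = 4 + (I + 2*I²) = 4 + I + 2*I²)
l = 324 (l = (18 + ((4 - 4 + 2*(-4)²) + 1)*0)² = (18 + ((4 - 4 + 2*16) + 1)*0)² = (18 + ((4 - 4 + 32) + 1)*0)² = (18 + (32 + 1)*0)² = (18 + 33*0)² = (18 + 0)² = 18² = 324)
l² = 324² = 104976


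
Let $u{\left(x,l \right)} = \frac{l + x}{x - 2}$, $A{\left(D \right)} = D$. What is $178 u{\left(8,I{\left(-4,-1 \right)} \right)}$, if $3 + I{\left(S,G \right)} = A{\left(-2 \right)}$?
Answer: $89$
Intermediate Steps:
$I{\left(S,G \right)} = -5$ ($I{\left(S,G \right)} = -3 - 2 = -5$)
$u{\left(x,l \right)} = \frac{l + x}{-2 + x}$
$178 u{\left(8,I{\left(-4,-1 \right)} \right)} = 178 \frac{-5 + 8}{-2 + 8} = 178 \cdot \frac{1}{6} \cdot 3 = 178 \cdot \frac{1}{2} = 89$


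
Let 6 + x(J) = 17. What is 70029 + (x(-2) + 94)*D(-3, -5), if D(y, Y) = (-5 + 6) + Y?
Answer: 69609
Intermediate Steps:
x(J) = 11 (x(J) = -6 + 17 = 11)
D(y, Y) = 1 + Y
70029 + (x(-2) + 94)*D(-3, -5) = 70029 + (11 + 94)*(1 - 5) = 70029 + 105*(-4) = 70029 - 420 = 69609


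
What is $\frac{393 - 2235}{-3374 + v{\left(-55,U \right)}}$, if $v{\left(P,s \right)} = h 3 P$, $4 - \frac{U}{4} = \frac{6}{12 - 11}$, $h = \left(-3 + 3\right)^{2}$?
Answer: $\frac{921}{1687} \approx 0.54594$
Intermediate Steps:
$h = 0$ ($h = 0^{2} = 0$)
$U = -8$ ($U = 16 - 4 \frac{6}{12 - 11} = 16 - 4 \cdot \frac{6}{1} = 16 - 4 \cdot 6 \cdot 1 = 16 - 24 = -8$)
$v{\left(P,s \right)} = 0$ ($v{\left(P,s \right)} = 0 \cdot 3 P = 0 P = 0$)
$\frac{393 - 2235}{-3374 + v{\left(-55,U \right)}} = \frac{393 - 2235}{-3374 + 0} = - \frac{1842}{-3374} = \left(-1842\right) \left(- \frac{1}{3374}\right) = \frac{921}{1687}$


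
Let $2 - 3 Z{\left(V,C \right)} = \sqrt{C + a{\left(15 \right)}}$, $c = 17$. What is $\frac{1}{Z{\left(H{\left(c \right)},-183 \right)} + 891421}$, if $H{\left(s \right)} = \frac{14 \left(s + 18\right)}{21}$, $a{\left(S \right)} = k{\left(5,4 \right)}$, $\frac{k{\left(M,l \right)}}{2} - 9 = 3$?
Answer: $\frac{8022795}{7151693290384} + \frac{3 i \sqrt{159}}{7151693290384} \approx 1.1218 \cdot 10^{-6} + 5.2895 \cdot 10^{-12} i$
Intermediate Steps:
$k{\left(M,l \right)} = 24$ ($k{\left(M,l \right)} = 18 + 2 \cdot 3 = 18 + 6 = 24$)
$a{\left(S \right)} = 24$
$H{\left(s \right)} = 12 + \frac{2 s}{3}$ ($H{\left(s \right)} = 14 \left(18 + s\right) \frac{1}{21} = \left(252 + 14 s\right) \frac{1}{21} = 12 + \frac{2 s}{3}$)
$Z{\left(V,C \right)} = \frac{2}{3} - \frac{\sqrt{24 + C}}{3}$ ($Z{\left(V,C \right)} = \frac{2}{3} - \frac{\sqrt{C + 24}}{3} = \frac{2}{3} - \frac{\sqrt{24 + C}}{3}$)
$\frac{1}{Z{\left(H{\left(c \right)},-183 \right)} + 891421} = \frac{1}{\left(\frac{2}{3} - \frac{\sqrt{24 - 183}}{3}\right) + 891421} = \frac{1}{\left(\frac{2}{3} - \frac{\sqrt{-159}}{3}\right) + 891421} = \frac{1}{\left(\frac{2}{3} - \frac{i \sqrt{159}}{3}\right) + 891421} = \frac{1}{\frac{2674265}{3} - \frac{i \sqrt{159}}{3}}$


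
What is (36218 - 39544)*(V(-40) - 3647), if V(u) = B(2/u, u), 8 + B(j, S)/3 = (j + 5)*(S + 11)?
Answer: 136420879/10 ≈ 1.3642e+7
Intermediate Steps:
B(j, S) = -24 + 3*(5 + j)*(11 + S) (B(j, S) = -24 + 3*((j + 5)*(S + 11)) = -24 + 3*((5 + j)*(11 + S)) = -24 + 3*(5 + j)*(11 + S))
V(u) = 147 + 15*u + 66/u (V(u) = 141 + 15*u + 33*(2/u) + 3*u*(2/u) = 141 + 15*u + 66/u + 6 = 147 + 15*u + 66/u)
(36218 - 39544)*(V(-40) - 3647) = (36218 - 39544)*((147 + 15*(-40) + 66/(-40)) - 3647) = -3326*((147 - 600 + 66*(-1/40)) - 3647) = -3326*((147 - 600 - 33/20) - 3647) = -3326*(-9093/20 - 3647) = -3326*(-82033/20) = 136420879/10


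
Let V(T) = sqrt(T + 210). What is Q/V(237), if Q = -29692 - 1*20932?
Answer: -50624*sqrt(447)/447 ≈ -2394.4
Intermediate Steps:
Q = -50624 (Q = -29692 - 20932 = -50624)
V(T) = sqrt(210 + T)
Q/V(237) = -50624/sqrt(210 + 237) = -50624*sqrt(447)/447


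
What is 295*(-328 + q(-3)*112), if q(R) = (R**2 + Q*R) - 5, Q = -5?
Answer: 531000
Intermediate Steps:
q(R) = -5 + R**2 - 5*R (q(R) = (R**2 - 5*R) - 5 = -5 + R**2 - 5*R)
295*(-328 + q(-3)*112) = 295*(-328 + (-5 + (-3)**2 - 5*(-3))*112) = 295*(-328 + (-5 + 9 + 15)*112) = 295*(-328 + 19*112) = 295*(-328 + 2128) = 295*1800 = 531000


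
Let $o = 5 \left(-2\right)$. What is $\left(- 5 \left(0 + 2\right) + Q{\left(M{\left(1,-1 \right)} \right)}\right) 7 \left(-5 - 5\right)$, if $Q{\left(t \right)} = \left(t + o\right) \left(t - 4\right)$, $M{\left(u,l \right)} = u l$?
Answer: $-3150$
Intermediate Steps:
$o = -10$
$M{\left(u,l \right)} = l u$
$Q{\left(t \right)} = \left(-10 + t\right) \left(-4 + t\right)$ ($Q{\left(t \right)} = \left(t - 10\right) \left(t - 4\right) = \left(-10 + t\right) \left(-4 + t\right)$)
$\left(- 5 \left(0 + 2\right) + Q{\left(M{\left(1,-1 \right)} \right)}\right) 7 \left(-5 - 5\right) = \left(- 5 \left(0 + 2\right) + \left(40 + \left(\left(-1\right) 1\right)^{2} - 14 \left(\left(-1\right) 1\right)\right)\right) 7 \left(-5 - 5\right) = \left(\left(-5\right) 2 + \left(40 + \left(-1\right)^{2} - -14\right)\right) 7 \left(-10\right) = \left(-10 + \left(40 + 1 + 14\right)\right) \left(-70\right) = \left(-10 + 55\right) \left(-70\right) = 45 \left(-70\right) = -3150$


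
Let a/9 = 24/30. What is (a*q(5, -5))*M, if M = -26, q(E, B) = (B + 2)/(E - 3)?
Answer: 1404/5 ≈ 280.80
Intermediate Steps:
q(E, B) = (2 + B)/(-3 + E)
a = 36/5 (a = 9*(24/30) = 9*(24*(1/30)) = 9*(⅘) = 36/5 ≈ 7.2000)
(a*q(5, -5))*M = (36*((2 - 5)/(-3 + 5))/5)*(-26) = (36*(-3/2)/5)*(-26) = (36*((½)*(-3))/5)*(-26) = ((36/5)*(-3/2))*(-26) = -54/5*(-26) = 1404/5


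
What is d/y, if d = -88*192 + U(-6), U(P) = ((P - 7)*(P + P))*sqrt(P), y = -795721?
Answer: 16896/795721 - 156*I*sqrt(6)/795721 ≈ 0.021234 - 0.00048022*I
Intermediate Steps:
U(P) = 2*P**(3/2)*(-7 + P) (U(P) = ((-7 + P)*(2*P))*sqrt(P) = (2*P*(-7 + P))*sqrt(P) = 2*P**(3/2)*(-7 + P))
d = -16896 + 156*I*sqrt(6) (d = -88*192 + 2*(-6)**(3/2)*(-7 - 6) = -16896 + 2*(-6*I*sqrt(6))*(-13) = -16896 + 156*I*sqrt(6) ≈ -16896.0 + 382.12*I)
d/y = (-16896 + 156*I*sqrt(6))/(-795721) = (-16896 + 156*I*sqrt(6))*(-1/795721) = 16896/795721 - 156*I*sqrt(6)/795721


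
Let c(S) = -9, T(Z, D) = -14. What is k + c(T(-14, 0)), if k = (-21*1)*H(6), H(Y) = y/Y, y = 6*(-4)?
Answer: 75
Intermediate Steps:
y = -24
H(Y) = -24/Y
k = 84 (k = (-21*1)*(-24/6) = -(-504)/6 = -21*(-4) = 84)
k + c(T(-14, 0)) = 84 - 9 = 75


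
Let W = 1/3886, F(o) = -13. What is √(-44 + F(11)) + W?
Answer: 1/3886 + I*√57 ≈ 0.00025733 + 7.5498*I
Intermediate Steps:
W = 1/3886 ≈ 0.00025733
√(-44 + F(11)) + W = √(-44 - 13) + 1/3886 = √(-57) + 1/3886 = I*√57 + 1/3886 = 1/3886 + I*√57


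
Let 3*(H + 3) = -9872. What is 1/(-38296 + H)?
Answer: -3/124769 ≈ -2.4044e-5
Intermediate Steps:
H = -9881/3 (H = -3 + (⅓)*(-9872) = -3 - 9872/3 = -9881/3 ≈ -3293.7)
1/(-38296 + H) = 1/(-38296 - 9881/3) = 1/(-124769/3) = -3/124769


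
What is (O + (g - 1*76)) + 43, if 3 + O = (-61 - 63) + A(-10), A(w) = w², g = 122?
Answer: 62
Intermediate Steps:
O = -27 (O = -3 + ((-61 - 63) + (-10)²) = -3 + (-124 + 100) = -3 - 24 = -27)
(O + (g - 1*76)) + 43 = (-27 + (122 - 1*76)) + 43 = (-27 + (122 - 76)) + 43 = (-27 + 46) + 43 = 19 + 43 = 62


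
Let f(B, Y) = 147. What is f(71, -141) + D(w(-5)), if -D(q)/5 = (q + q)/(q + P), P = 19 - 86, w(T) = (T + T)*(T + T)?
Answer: 3851/33 ≈ 116.70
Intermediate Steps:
w(T) = 4*T**2 (w(T) = (2*T)*(2*T) = 4*T**2)
P = -67
D(q) = -10*q/(-67 + q) (D(q) = -5*(q + q)/(q - 67) = -5*2*q/(-67 + q) = -10*q/(-67 + q))
f(71, -141) + D(w(-5)) = 147 - 10*4*(-5)**2/(-67 + 4*(-5)**2) = 147 - 10*4*25/(-67 + 4*25) = 147 - 10*100/(-67 + 100) = 147 - 10*100/33 = 147 - 10*100*1/33 = 147 - 1000/33 = 3851/33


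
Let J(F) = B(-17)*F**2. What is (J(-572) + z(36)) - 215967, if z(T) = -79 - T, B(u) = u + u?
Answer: -11340338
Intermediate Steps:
B(u) = 2*u
J(F) = -34*F**2 (J(F) = (2*(-17))*F**2 = -34*F**2)
(J(-572) + z(36)) - 215967 = (-34*(-572)**2 + (-79 - 1*36)) - 215967 = (-34*327184 + (-79 - 36)) - 215967 = (-11124256 - 115) - 215967 = -11124371 - 215967 = -11340338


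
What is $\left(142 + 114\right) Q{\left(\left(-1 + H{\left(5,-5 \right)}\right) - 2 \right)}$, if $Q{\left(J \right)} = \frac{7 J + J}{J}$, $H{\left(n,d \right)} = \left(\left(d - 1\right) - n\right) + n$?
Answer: $2048$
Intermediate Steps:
$H{\left(n,d \right)} = -1 + d$ ($H{\left(n,d \right)} = \left(\left(d - 1\right) - n\right) + n = \left(\left(-1 + d\right) - n\right) + n = \left(-1 + d - n\right) + n = -1 + d$)
$Q{\left(J \right)} = 8$ ($Q{\left(J \right)} = \frac{8 J}{J} = 8$)
$\left(142 + 114\right) Q{\left(\left(-1 + H{\left(5,-5 \right)}\right) - 2 \right)} = \left(142 + 114\right) 8 = 256 \cdot 8 = 2048$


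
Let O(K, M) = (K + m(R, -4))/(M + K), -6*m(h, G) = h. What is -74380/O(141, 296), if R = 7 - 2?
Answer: -195024360/841 ≈ -2.3190e+5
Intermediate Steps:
R = 5
m(h, G) = -h/6
O(K, M) = (-⅚ + K)/(K + M) (O(K, M) = (K - ⅙*5)/(M + K) = (K - ⅚)/(K + M) = (-⅚ + K)/(K + M))
-74380/O(141, 296) = -74380*(141 + 296)/(-⅚ + 141) = -74380/((841/6)/437) = -74380/((1/437)*(841/6)) = -74380/841/2622 = -74380*2622/841 = -195024360/841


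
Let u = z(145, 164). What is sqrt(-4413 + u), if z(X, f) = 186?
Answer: I*sqrt(4227) ≈ 65.015*I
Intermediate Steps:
u = 186
sqrt(-4413 + u) = sqrt(-4413 + 186) = sqrt(-4227) = I*sqrt(4227)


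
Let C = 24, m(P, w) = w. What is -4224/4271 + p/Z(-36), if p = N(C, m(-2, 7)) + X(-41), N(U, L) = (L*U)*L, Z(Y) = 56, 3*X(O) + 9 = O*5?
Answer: 6722231/358764 ≈ 18.737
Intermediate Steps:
X(O) = -3 + 5*O/3 (X(O) = -3 + (O*5)/3 = -3 + (5*O)/3 = -3 + 5*O/3)
N(U, L) = U*L²
p = 3314/3 (p = 24*7² + (-3 + (5/3)*(-41)) = 24*49 + (-3 - 205/3) = 1176 - 214/3 = 3314/3 ≈ 1104.7)
-4224/4271 + p/Z(-36) = -4224/4271 + (3314/3)/56 = -4224*1/4271 + (3314/3)*(1/56) = -4224/4271 + 1657/84 = 6722231/358764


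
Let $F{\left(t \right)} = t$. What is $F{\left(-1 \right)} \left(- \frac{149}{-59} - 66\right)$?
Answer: $\frac{3745}{59} \approx 63.475$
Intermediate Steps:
$F{\left(-1 \right)} \left(- \frac{149}{-59} - 66\right) = - (- \frac{149}{-59} - 66) = - (\left(-149\right) \left(- \frac{1}{59}\right) - 66) = - (\frac{149}{59} - 66) = \left(-1\right) \left(- \frac{3745}{59}\right) = \frac{3745}{59}$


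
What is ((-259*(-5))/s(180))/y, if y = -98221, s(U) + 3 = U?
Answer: -1295/17385117 ≈ -7.4489e-5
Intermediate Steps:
s(U) = -3 + U
((-259*(-5))/s(180))/y = ((-259*(-5))/(-3 + 180))/(-98221) = (1295/177)*(-1/98221) = -1295/17385117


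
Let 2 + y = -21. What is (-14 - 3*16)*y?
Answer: 1426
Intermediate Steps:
y = -23 (y = -2 - 21 = -23)
(-14 - 3*16)*y = (-14 - 3*16)*(-23) = (-14 - 48)*(-23) = -62*(-23) = 1426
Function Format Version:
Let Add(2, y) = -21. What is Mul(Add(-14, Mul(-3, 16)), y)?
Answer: 1426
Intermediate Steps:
y = -23 (y = Add(-2, -21) = -23)
Mul(Add(-14, Mul(-3, 16)), y) = Mul(Add(-14, Mul(-3, 16)), -23) = Mul(Add(-14, -48), -23) = Mul(-62, -23) = 1426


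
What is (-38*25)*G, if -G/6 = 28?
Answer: 159600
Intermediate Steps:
G = -168 (G = -6*28 = -168)
(-38*25)*G = -38*25*(-168) = -950*(-168) = 159600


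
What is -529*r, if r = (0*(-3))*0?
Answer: 0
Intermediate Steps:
r = 0 (r = 0*0 = 0)
-529*r = -529*0 = 0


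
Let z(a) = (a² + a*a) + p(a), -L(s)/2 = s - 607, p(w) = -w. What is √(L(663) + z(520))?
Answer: 2*√135042 ≈ 734.96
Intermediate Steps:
L(s) = 1214 - 2*s (L(s) = -2*(s - 607) = -2*(-607 + s) = 1214 - 2*s)
z(a) = -a + 2*a² (z(a) = (a² + a*a) - a = (a² + a²) - a = 2*a² - a = -a + 2*a²)
√(L(663) + z(520)) = √((1214 - 2*663) + 520*(-1 + 2*520)) = √((1214 - 1326) + 520*(-1 + 1040)) = √(-112 + 520*1039) = √(-112 + 540280) = √540168 = 2*√135042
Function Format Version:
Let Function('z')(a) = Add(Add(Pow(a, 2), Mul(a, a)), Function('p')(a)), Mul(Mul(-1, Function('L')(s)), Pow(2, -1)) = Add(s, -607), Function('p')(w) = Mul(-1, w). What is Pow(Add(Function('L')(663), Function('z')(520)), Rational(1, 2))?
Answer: Mul(2, Pow(135042, Rational(1, 2))) ≈ 734.96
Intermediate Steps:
Function('L')(s) = Add(1214, Mul(-2, s)) (Function('L')(s) = Mul(-2, Add(s, -607)) = Mul(-2, Add(-607, s)) = Add(1214, Mul(-2, s)))
Function('z')(a) = Add(Mul(-1, a), Mul(2, Pow(a, 2))) (Function('z')(a) = Add(Add(Pow(a, 2), Mul(a, a)), Mul(-1, a)) = Add(Add(Pow(a, 2), Pow(a, 2)), Mul(-1, a)) = Add(Mul(2, Pow(a, 2)), Mul(-1, a)) = Add(Mul(-1, a), Mul(2, Pow(a, 2))))
Pow(Add(Function('L')(663), Function('z')(520)), Rational(1, 2)) = Pow(Add(Add(1214, Mul(-2, 663)), Mul(520, Add(-1, Mul(2, 520)))), Rational(1, 2)) = Pow(Add(Add(1214, -1326), Mul(520, Add(-1, 1040))), Rational(1, 2)) = Pow(Add(-112, Mul(520, 1039)), Rational(1, 2)) = Pow(Add(-112, 540280), Rational(1, 2)) = Pow(540168, Rational(1, 2)) = Mul(2, Pow(135042, Rational(1, 2)))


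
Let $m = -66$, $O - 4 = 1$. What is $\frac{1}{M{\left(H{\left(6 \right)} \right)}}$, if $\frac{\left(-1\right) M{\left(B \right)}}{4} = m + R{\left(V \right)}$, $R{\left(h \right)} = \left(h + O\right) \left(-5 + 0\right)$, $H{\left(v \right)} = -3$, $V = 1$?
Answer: $\frac{1}{384} \approx 0.0026042$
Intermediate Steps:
$O = 5$ ($O = 4 + 1 = 5$)
$R{\left(h \right)} = -25 - 5 h$ ($R{\left(h \right)} = \left(h + 5\right) \left(-5 + 0\right) = \left(5 + h\right) \left(-5\right) = -25 - 5 h$)
$M{\left(B \right)} = 384$ ($M{\left(B \right)} = - 4 \left(-66 - 30\right) = \left(-4\right) \left(-96\right) = 384$)
$\frac{1}{M{\left(H{\left(6 \right)} \right)}} = \frac{1}{384}$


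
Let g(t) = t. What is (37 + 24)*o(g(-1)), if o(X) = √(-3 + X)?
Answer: 122*I ≈ 122.0*I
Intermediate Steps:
(37 + 24)*o(g(-1)) = (37 + 24)*√(-3 - 1) = 61*√(-4) = 61*(2*I) = 122*I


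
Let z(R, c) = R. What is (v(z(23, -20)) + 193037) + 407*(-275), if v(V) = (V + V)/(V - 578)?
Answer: 45017114/555 ≈ 81112.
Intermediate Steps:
v(V) = 2*V/(-578 + V) (v(V) = (2*V)/(-578 + V) = 2*V/(-578 + V))
(v(z(23, -20)) + 193037) + 407*(-275) = (2*23/(-578 + 23) + 193037) + 407*(-275) = (2*23/(-555) + 193037) - 111925 = (2*23*(-1/555) + 193037) - 111925 = (-46/555 + 193037) - 111925 = 107135489/555 - 111925 = 45017114/555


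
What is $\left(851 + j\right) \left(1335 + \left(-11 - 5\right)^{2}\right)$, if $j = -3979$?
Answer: $-4976648$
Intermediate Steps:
$\left(851 + j\right) \left(1335 + \left(-11 - 5\right)^{2}\right) = \left(851 - 3979\right) \left(1335 + \left(-11 - 5\right)^{2}\right) = - 3128 \left(1335 + \left(-16\right)^{2}\right) = - 3128 \left(1335 + 256\right) = \left(-3128\right) 1591 = -4976648$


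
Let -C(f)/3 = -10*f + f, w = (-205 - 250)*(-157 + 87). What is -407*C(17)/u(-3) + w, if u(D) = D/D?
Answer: -154963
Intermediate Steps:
u(D) = 1
w = 31850 (w = -455*(-70) = 31850)
C(f) = 27*f (C(f) = -3*(-10*f + f) = -(-27)*f = 27*f)
-407*C(17)/u(-3) + w = -407*27*17/1 + 31850 = -186813 + 31850 = -154963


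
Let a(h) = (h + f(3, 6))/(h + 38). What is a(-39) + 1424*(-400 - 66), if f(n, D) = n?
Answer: -663548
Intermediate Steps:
a(h) = (3 + h)/(38 + h) (a(h) = (h + 3)/(h + 38) = (3 + h)/(38 + h))
a(-39) + 1424*(-400 - 66) = (3 - 39)/(38 - 39) + 1424*(-400 - 66) = -36/(-1) + 1424*(-466) = -1*(-36) - 663584 = 36 - 663584 = -663548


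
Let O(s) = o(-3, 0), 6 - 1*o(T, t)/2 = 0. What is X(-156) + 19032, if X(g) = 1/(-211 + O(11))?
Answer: 3787367/199 ≈ 19032.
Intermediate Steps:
o(T, t) = 12 (o(T, t) = 12 - 2*0 = 12 + 0 = 12)
O(s) = 12
X(g) = -1/199 (X(g) = 1/(-211 + 12) = 1/(-199) = -1/199)
X(-156) + 19032 = -1/199 + 19032 = 3787367/199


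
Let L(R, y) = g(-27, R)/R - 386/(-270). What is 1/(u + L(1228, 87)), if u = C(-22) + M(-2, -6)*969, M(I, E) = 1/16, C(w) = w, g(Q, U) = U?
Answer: 2160/88543 ≈ 0.024395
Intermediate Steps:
M(I, E) = 1/16
L(R, y) = 328/135 (L(R, y) = R/R - 386/(-270) = 1 - 386*(-1/270) = 1 + 193/135 = 328/135)
u = 617/16 (u = -22 + (1/16)*969 = -22 + 969/16 = 617/16 ≈ 38.563)
1/(u + L(1228, 87)) = 1/(617/16 + 328/135) = 1/(88543/2160) = 2160/88543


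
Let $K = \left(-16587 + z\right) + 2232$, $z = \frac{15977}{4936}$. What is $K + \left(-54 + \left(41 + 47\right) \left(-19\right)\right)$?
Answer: $- \frac{79359839}{4936} \approx -16078.0$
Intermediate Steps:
$z = \frac{15977}{4936}$ ($z = 15977 \cdot \frac{1}{4936} = \frac{15977}{4936} \approx 3.2368$)
$K = - \frac{70840303}{4936}$ ($K = \left(-16587 + \frac{15977}{4936}\right) + 2232 = - \frac{81857455}{4936} + 2232 = - \frac{70840303}{4936} \approx -14352.0$)
$K + \left(-54 + \left(41 + 47\right) \left(-19\right)\right) = - \frac{70840303}{4936} + \left(-54 + \left(41 + 47\right) \left(-19\right)\right) = - \frac{70840303}{4936} + \left(-54 + 88 \left(-19\right)\right) = - \frac{70840303}{4936} - 1726 = - \frac{79359839}{4936}$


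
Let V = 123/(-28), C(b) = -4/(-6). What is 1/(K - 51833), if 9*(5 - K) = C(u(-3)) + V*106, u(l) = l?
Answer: -378/19571455 ≈ -1.9314e-5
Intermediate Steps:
C(b) = ⅔ (C(b) = -4*(-⅙) = ⅔)
V = -123/28 (V = 123*(-1/28) = -123/28 ≈ -4.3929)
K = 21419/378 (K = 5 - (⅔ - 123/28*106)/9 = 5 - (⅔ - 6519/14)/9 = 5 - ⅑*(-19529/42) = 5 + 19529/378 = 21419/378 ≈ 56.664)
1/(K - 51833) = 1/(21419/378 - 51833) = 1/(-19571455/378) = -378/19571455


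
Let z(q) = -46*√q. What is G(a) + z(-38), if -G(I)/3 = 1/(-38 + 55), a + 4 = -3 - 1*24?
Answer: -3/17 - 46*I*√38 ≈ -0.17647 - 283.56*I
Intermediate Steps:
a = -31 (a = -4 + (-3 - 1*24) = -4 + (-3 - 24) = -4 - 27 = -31)
G(I) = -3/17 (G(I) = -3/(-38 + 55) = -3/17)
G(a) + z(-38) = -3/17 - 46*I*√38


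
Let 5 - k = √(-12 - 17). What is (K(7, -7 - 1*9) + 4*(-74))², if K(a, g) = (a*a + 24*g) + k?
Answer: (626 + I*√29)² ≈ 3.9185e+5 + 6742.0*I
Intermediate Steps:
k = 5 - I*√29 (k = 5 - √(-12 - 17) = 5 - √(-29) = 5 - I*√29 ≈ 5.0 - 5.3852*I)
K(a, g) = 5 + a² + 24*g - I*√29 (K(a, g) = (a*a + 24*g) + (5 - I*√29) = (a² + 24*g) + (5 - I*√29) = 5 + a² + 24*g - I*√29)
(K(7, -7 - 1*9) + 4*(-74))² = ((5 + 7² + 24*(-7 - 1*9) - I*√29) + 4*(-74))² = ((5 + 49 + 24*(-7 - 9) - I*√29) - 296)² = ((5 + 49 + 24*(-16) - I*√29) - 296)² = ((5 + 49 - 384 - I*√29) - 296)² = ((-330 - I*√29) - 296)² = (-626 - I*√29)²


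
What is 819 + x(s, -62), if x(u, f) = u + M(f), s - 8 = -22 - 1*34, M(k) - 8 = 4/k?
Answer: 24147/31 ≈ 778.94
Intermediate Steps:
M(k) = 8 + 4/k
s = -48 (s = 8 + (-22 - 1*34) = 8 + (-22 - 34) = 8 - 56 = -48)
x(u, f) = 8 + u + 4/f (x(u, f) = u + (8 + 4/f) = 8 + u + 4/f)
819 + x(s, -62) = 819 + (8 - 48 + 4/(-62)) = 819 + (8 - 48 + 4*(-1/62)) = 819 + (8 - 48 - 2/31) = 819 - 1242/31 = 24147/31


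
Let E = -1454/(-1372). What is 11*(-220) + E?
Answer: -1659393/686 ≈ -2418.9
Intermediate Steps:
E = 727/686 (E = -1454*(-1/1372) = 727/686 ≈ 1.0598)
11*(-220) + E = 11*(-220) + 727/686 = -2420 + 727/686 = -1659393/686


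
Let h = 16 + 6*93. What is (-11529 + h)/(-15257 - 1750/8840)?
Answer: 9684220/13487363 ≈ 0.71802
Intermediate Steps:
h = 574 (h = 16 + 558 = 574)
(-11529 + h)/(-15257 - 1750/8840) = (-11529 + 574)/(-15257 - 1750/8840) = -10955/(-15257 - 1750*1/8840) = -10955/(-15257 - 175/884) = -10955/(-13487363/884) = -10955*(-884/13487363) = 9684220/13487363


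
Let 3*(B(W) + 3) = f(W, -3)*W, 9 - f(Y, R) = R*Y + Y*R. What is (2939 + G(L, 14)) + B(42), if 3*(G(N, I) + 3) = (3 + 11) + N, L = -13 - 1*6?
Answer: 19756/3 ≈ 6585.3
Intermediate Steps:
f(Y, R) = 9 - 2*R*Y (f(Y, R) = 9 - (R*Y + Y*R) = 9 - (R*Y + R*Y) = 9 - 2*R*Y)
L = -19 (L = -13 - 6 = -19)
G(N, I) = 5/3 + N/3 (G(N, I) = -3 + ((3 + 11) + N)/3 = -3 + (14 + N)/3 = -3 + (14/3 + N/3) = 5/3 + N/3)
B(W) = -3 + W*(9 + 6*W)/3 (B(W) = -3 + ((9 - 2*(-3)*W)*W)/3 = -3 + ((9 + 6*W)*W)/3 = -3 + (W*(9 + 6*W))/3 = -3 + W*(9 + 6*W)/3)
(2939 + G(L, 14)) + B(42) = (2939 + (5/3 + (⅓)*(-19))) + (-3 + 42*(3 + 2*42)) = (2939 + (5/3 - 19/3)) + (-3 + 42*(3 + 84)) = (2939 - 14/3) + (-3 + 42*87) = 8803/3 + (-3 + 3654) = 8803/3 + 3651 = 19756/3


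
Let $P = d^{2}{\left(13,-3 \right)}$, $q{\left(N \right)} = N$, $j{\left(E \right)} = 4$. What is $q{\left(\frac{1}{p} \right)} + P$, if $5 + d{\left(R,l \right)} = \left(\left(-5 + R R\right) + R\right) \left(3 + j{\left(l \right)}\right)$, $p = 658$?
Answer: $\frac{1001973449}{658} \approx 1.5228 \cdot 10^{6}$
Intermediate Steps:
$d{\left(R,l \right)} = -40 + 7 R + 7 R^{2}$ ($d{\left(R,l \right)} = -5 + \left(\left(-5 + R R\right) + R\right) \left(3 + 4\right) = -5 + \left(\left(-5 + R^{2}\right) + R\right) 7 = -5 + \left(-5 + R + R^{2}\right) 7 = -5 + \left(-35 + 7 R + 7 R^{2}\right) = -40 + 7 R + 7 R^{2}$)
$P = 1522756$ ($P = \left(-40 + 7 \cdot 13 + 7 \cdot 13^{2}\right)^{2} = \left(-40 + 91 + 7 \cdot 169\right)^{2} = \left(-40 + 91 + 1183\right)^{2} = 1234^{2} = 1522756$)
$q{\left(\frac{1}{p} \right)} + P = \frac{1}{658} + 1522756 = \frac{1001973449}{658}$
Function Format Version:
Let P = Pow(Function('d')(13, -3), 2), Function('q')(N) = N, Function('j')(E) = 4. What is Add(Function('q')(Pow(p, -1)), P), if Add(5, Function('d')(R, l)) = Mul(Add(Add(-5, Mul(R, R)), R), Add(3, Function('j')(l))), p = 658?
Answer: Rational(1001973449, 658) ≈ 1.5228e+6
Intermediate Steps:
Function('d')(R, l) = Add(-40, Mul(7, R), Mul(7, Pow(R, 2))) (Function('d')(R, l) = Add(-5, Mul(Add(Add(-5, Mul(R, R)), R), Add(3, 4))) = Add(-5, Mul(Add(Add(-5, Pow(R, 2)), R), 7)) = Add(-5, Mul(Add(-5, R, Pow(R, 2)), 7)) = Add(-5, Add(-35, Mul(7, R), Mul(7, Pow(R, 2)))) = Add(-40, Mul(7, R), Mul(7, Pow(R, 2))))
P = 1522756 (P = Pow(Add(-40, Mul(7, 13), Mul(7, Pow(13, 2))), 2) = Pow(Add(-40, 91, Mul(7, 169)), 2) = Pow(Add(-40, 91, 1183), 2) = Pow(1234, 2) = 1522756)
Add(Function('q')(Pow(p, -1)), P) = Add(Pow(658, -1), 1522756) = Add(Rational(1, 658), 1522756) = Rational(1001973449, 658)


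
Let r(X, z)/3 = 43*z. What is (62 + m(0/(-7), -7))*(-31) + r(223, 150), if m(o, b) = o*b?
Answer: 17428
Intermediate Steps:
m(o, b) = b*o
r(X, z) = 129*z (r(X, z) = 3*(43*z) = 129*z)
(62 + m(0/(-7), -7))*(-31) + r(223, 150) = (62 - 0/(-7))*(-31) + 129*150 = (62 - 0*(-1)/7)*(-31) + 19350 = (62 - 7*0)*(-31) + 19350 = (62 + 0)*(-31) + 19350 = 62*(-31) + 19350 = -1922 + 19350 = 17428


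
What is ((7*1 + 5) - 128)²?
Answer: 13456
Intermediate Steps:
((7*1 + 5) - 128)² = ((7 + 5) - 128)² = (12 - 128)² = (-116)² = 13456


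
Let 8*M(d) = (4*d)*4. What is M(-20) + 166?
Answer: 126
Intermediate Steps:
M(d) = 2*d (M(d) = ((4*d)*4)/8 = (16*d)/8 = 2*d)
M(-20) + 166 = 2*(-20) + 166 = -40 + 166 = 126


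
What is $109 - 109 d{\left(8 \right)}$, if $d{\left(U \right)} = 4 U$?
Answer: $-3379$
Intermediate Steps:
$109 - 109 d{\left(8 \right)} = 109 - 109 \cdot 4 \cdot 8 = 109 - 3488 = -3379$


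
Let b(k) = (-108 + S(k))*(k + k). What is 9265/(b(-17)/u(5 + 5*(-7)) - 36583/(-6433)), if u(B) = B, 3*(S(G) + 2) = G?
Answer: -2682078525/36302032 ≈ -73.882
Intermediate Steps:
S(G) = -2 + G/3
b(k) = 2*k*(-110 + k/3) (b(k) = (-108 + (-2 + k/3))*(k + k) = (-110 + k/3)*(2*k) = 2*k*(-110 + k/3))
9265/(b(-17)/u(5 + 5*(-7)) - 36583/(-6433)) = 9265/(((⅔)*(-17)*(-330 - 17))/(5 + 5*(-7)) - 36583/(-6433)) = 9265/(((⅔)*(-17)*(-347))/(5 - 35) - 36583*(-1/6433)) = 9265/((11798/3)/(-30) + 36583/6433) = 9265/((11798/3)*(-1/30) + 36583/6433) = 9265/(-5899/45 + 36583/6433) = 9265/(-36302032/289485) = 9265*(-289485/36302032) = -2682078525/36302032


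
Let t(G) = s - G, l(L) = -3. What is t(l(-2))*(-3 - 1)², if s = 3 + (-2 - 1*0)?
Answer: 64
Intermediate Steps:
s = 1 (s = 3 + (-2 + 0) = 3 - 2 = 1)
t(G) = 1 - G
t(l(-2))*(-3 - 1)² = (1 - 1*(-3))*(-3 - 1)² = (1 + 3)*(-4)² = 4*16 = 64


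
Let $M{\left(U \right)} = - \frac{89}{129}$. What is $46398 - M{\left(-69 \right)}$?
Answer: $\frac{5985431}{129} \approx 46399.0$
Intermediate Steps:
$M{\left(U \right)} = - \frac{89}{129}$ ($M{\left(U \right)} = \left(-89\right) \frac{1}{129} = - \frac{89}{129}$)
$46398 - M{\left(-69 \right)} = 46398 - - \frac{89}{129} = 46398 + \frac{89}{129} = \frac{5985431}{129}$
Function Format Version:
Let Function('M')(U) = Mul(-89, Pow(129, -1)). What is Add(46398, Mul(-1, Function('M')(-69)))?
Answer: Rational(5985431, 129) ≈ 46399.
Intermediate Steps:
Function('M')(U) = Rational(-89, 129) (Function('M')(U) = Mul(-89, Rational(1, 129)) = Rational(-89, 129))
Add(46398, Mul(-1, Function('M')(-69))) = Add(46398, Mul(-1, Rational(-89, 129))) = Add(46398, Rational(89, 129)) = Rational(5985431, 129)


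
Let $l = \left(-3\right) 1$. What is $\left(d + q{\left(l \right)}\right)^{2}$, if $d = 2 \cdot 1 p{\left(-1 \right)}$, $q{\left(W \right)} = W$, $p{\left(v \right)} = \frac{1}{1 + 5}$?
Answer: $\frac{64}{9} \approx 7.1111$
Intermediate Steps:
$p{\left(v \right)} = \frac{1}{6}$
$l = -3$
$d = \frac{1}{3}$ ($d = 2 \cdot 1 \cdot \frac{1}{6} = 2 \cdot \frac{1}{6} = \frac{1}{3} \approx 0.33333$)
$\left(d + q{\left(l \right)}\right)^{2} = \left(\frac{1}{3} - 3\right)^{2} = \left(- \frac{8}{3}\right)^{2} = \frac{64}{9}$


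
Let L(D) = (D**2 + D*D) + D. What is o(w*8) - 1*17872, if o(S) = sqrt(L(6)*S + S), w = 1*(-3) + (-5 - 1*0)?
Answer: -17872 + 8*I*sqrt(79) ≈ -17872.0 + 71.106*I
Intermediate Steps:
w = -8 (w = -3 + (-5 + 0) = -3 - 5 = -8)
L(D) = D + 2*D**2 (L(D) = (D**2 + D**2) + D = 2*D**2 + D = D + 2*D**2)
o(S) = sqrt(79)*sqrt(S) (o(S) = sqrt((6*(1 + 2*6))*S + S) = sqrt((6*(1 + 12))*S + S) = sqrt((6*13)*S + S) = sqrt(78*S + S) = sqrt(79*S) = sqrt(79)*sqrt(S))
o(w*8) - 1*17872 = sqrt(79)*sqrt(-8*8) - 1*17872 = sqrt(79)*sqrt(-64) - 17872 = sqrt(79)*(8*I) - 17872 = 8*I*sqrt(79) - 17872 = -17872 + 8*I*sqrt(79)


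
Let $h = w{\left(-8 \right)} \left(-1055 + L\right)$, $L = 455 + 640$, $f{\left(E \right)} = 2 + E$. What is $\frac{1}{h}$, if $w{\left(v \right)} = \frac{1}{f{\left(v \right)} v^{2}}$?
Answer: $- \frac{48}{5} \approx -9.6$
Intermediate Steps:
$w{\left(v \right)} = \frac{1}{v^{2} \left(2 + v\right)}$ ($w{\left(v \right)} = \frac{1}{\left(2 + v\right) v^{2}} = \frac{1}{v^{2} \left(2 + v\right)}$)
$L = 1095$
$h = - \frac{5}{48}$ ($h = \frac{1}{64 \left(2 - 8\right)} \left(-1055 + 1095\right) = \frac{1}{64 \left(-6\right)} 40 = \frac{1}{64} \left(- \frac{1}{6}\right) 40 = \left(- \frac{1}{384}\right) 40 = - \frac{5}{48} \approx -0.10417$)
$\frac{1}{h} = \frac{1}{- \frac{5}{48}} = - \frac{48}{5}$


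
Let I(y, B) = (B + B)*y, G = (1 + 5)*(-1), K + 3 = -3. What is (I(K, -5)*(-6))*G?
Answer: 2160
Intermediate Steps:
K = -6 (K = -3 - 3 = -6)
G = -6 (G = 6*(-1) = -6)
I(y, B) = 2*B*y (I(y, B) = (2*B)*y = 2*B*y)
(I(K, -5)*(-6))*G = ((2*(-5)*(-6))*(-6))*(-6) = (60*(-6))*(-6) = -360*(-6) = 2160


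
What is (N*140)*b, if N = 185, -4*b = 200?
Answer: -1295000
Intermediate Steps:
b = -50 (b = -¼*200 = -50)
(N*140)*b = (185*140)*(-50) = 25900*(-50) = -1295000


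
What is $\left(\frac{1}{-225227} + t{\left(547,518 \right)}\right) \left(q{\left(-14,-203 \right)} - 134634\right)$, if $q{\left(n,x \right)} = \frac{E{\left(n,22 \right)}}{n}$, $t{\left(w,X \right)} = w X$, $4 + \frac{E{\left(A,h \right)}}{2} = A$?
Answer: $- \frac{60142576918829220}{1576589} \approx -3.8147 \cdot 10^{10}$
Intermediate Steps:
$E{\left(A,h \right)} = -8 + 2 A$
$t{\left(w,X \right)} = X w$
$q{\left(n,x \right)} = \frac{-8 + 2 n}{n}$
$\left(\frac{1}{-225227} + t{\left(547,518 \right)}\right) \left(q{\left(-14,-203 \right)} - 134634\right) = \left(\frac{1}{-225227} + 518 \cdot 547\right) \left(\left(2 - \frac{8}{-14}\right) - 134634\right) = \left(- \frac{1}{225227} + 283346\right) \left(\left(2 - - \frac{4}{7}\right) - 134634\right) = \frac{63817169541 \left(\left(2 + \frac{4}{7}\right) - 134634\right)}{225227} = \frac{63817169541 \left(\frac{18}{7} - 134634\right)}{225227} = \frac{63817169541}{225227} \left(- \frac{942420}{7}\right) = - \frac{60142576918829220}{1576589}$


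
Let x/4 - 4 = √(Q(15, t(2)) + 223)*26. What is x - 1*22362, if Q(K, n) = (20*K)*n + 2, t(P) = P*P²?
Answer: -22346 + 520*√105 ≈ -17018.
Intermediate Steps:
t(P) = P³
Q(K, n) = 2 + 20*K*n (Q(K, n) = 20*K*n + 2 = 2 + 20*K*n)
x = 16 + 520*√105 (x = 16 + 4*(√((2 + 20*15*2³) + 223)*26) = 16 + 4*(√((2 + 20*15*8) + 223)*26) = 16 + 4*(√((2 + 2400) + 223)*26) = 16 + 4*(√(2402 + 223)*26) = 16 + 4*(√2625*26) = 16 + 4*((5*√105)*26) = 16 + 4*(130*√105) = 16 + 520*√105 ≈ 5344.4)
x - 1*22362 = (16 + 520*√105) - 1*22362 = (16 + 520*√105) - 22362 = -22346 + 520*√105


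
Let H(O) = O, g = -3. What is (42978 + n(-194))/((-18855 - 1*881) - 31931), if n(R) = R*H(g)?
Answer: -360/427 ≈ -0.84309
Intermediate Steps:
n(R) = -3*R (n(R) = R*(-3) = -3*R)
(42978 + n(-194))/((-18855 - 1*881) - 31931) = (42978 - 3*(-194))/((-18855 - 1*881) - 31931) = (42978 + 582)/((-18855 - 881) - 31931) = 43560/(-19736 - 31931) = 43560/(-51667) = 43560*(-1/51667) = -360/427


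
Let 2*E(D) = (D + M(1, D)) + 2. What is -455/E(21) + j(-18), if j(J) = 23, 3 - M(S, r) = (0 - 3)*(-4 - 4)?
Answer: -432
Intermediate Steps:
M(S, r) = -21 (M(S, r) = 3 - (0 - 3)*(-4 - 4) = 3 - (-3)*(-8) = 3 - 1*24 = 3 - 24 = -21)
E(D) = -19/2 + D/2 (E(D) = ((D - 21) + 2)/2 = ((-21 + D) + 2)/2 = (-19 + D)/2 = -19/2 + D/2)
-455/E(21) + j(-18) = -455/(-19/2 + (½)*21) + 23 = -455/(-19/2 + 21/2) + 23 = -455/1 + 23 = -455*1 + 23 = -455 + 23 = -432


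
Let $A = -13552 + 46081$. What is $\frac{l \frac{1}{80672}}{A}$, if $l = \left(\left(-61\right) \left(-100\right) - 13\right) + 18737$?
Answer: $\frac{3103}{328022436} \approx 9.4597 \cdot 10^{-6}$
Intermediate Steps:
$A = 32529$
$l = 24824$ ($l = \left(6100 - 13\right) + 18737 = 6087 + 18737 = 24824$)
$\frac{l \frac{1}{80672}}{A} = \frac{24824 \cdot \frac{1}{80672}}{32529} = 24824 \cdot \frac{1}{80672} \cdot \frac{1}{32529} = \frac{3103}{10084} \cdot \frac{1}{32529} = \frac{3103}{328022436}$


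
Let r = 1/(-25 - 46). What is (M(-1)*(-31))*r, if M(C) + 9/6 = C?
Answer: -155/142 ≈ -1.0915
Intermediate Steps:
M(C) = -3/2 + C
r = -1/71 (r = 1/(-71) = -1/71 ≈ -0.014085)
(M(-1)*(-31))*r = ((-3/2 - 1)*(-31))*(-1/71) = -5/2*(-31)*(-1/71) = (155/2)*(-1/71) = -155/142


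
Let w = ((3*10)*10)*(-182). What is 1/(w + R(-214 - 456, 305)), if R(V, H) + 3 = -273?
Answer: -1/54876 ≈ -1.8223e-5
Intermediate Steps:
R(V, H) = -276 (R(V, H) = -3 - 273 = -276)
w = -54600 (w = (30*10)*(-182) = 300*(-182) = -54600)
1/(w + R(-214 - 456, 305)) = 1/(-54600 - 276) = 1/(-54876) = -1/54876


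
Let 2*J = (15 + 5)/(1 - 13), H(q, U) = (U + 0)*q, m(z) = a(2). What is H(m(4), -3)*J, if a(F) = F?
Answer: 5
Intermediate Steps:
m(z) = 2
H(q, U) = U*q
J = -⅚ (J = ((15 + 5)/(1 - 13))/2 = (20/(-12))/2 = (20*(-1/12))/2 = (½)*(-5/3) = -⅚ ≈ -0.83333)
H(m(4), -3)*J = -3*2*(-⅚) = -6*(-⅚) = 5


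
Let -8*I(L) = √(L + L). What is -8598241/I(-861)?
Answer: -34392964*I*√1722/861 ≈ -1.6576e+6*I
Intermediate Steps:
I(L) = -√2*√L/8 (I(L) = -√(L + L)/8 = -√2*√L/8)
-8598241/I(-861) = -8598241*4*I*√1722/861 = -34392964*I*√1722/861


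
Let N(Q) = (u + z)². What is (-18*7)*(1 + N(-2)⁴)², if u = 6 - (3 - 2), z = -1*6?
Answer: -504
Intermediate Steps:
z = -6
u = 5 (u = 6 - 1*1 = 6 - 1 = 5)
N(Q) = 1 (N(Q) = (5 - 6)² = (-1)² = 1)
(-18*7)*(1 + N(-2)⁴)² = (-18*7)*(1 + 1⁴)² = -126*(1 + 1)² = -126*2² = -126*4 = -504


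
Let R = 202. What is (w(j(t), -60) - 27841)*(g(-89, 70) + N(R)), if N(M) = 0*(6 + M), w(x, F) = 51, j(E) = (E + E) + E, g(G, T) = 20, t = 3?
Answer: -555800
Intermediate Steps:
j(E) = 3*E (j(E) = 2*E + E = 3*E)
N(M) = 0
(w(j(t), -60) - 27841)*(g(-89, 70) + N(R)) = (51 - 27841)*(20 + 0) = -27790*20 = -555800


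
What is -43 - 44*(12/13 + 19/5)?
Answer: -16303/65 ≈ -250.82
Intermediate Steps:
-43 - 44*(12/13 + 19/5) = -43 - 44*307/65 = -43 - 13508/65 = -16303/65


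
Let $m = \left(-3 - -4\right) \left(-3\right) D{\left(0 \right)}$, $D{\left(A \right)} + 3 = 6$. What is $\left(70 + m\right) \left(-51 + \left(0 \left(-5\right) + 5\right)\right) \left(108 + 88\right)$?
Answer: $-549976$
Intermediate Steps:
$D{\left(A \right)} = 3$ ($D{\left(A \right)} = -3 + 6 = 3$)
$m = -9$ ($m = \left(-3 - -4\right) \left(-3\right) 3 = \left(-3 + 4\right) \left(-3\right) 3 = 1 \left(-3\right) 3 = \left(-3\right) 3 = -9$)
$\left(70 + m\right) \left(-51 + \left(0 \left(-5\right) + 5\right)\right) \left(108 + 88\right) = \left(70 - 9\right) \left(-51 + \left(0 \left(-5\right) + 5\right)\right) \left(108 + 88\right) = 61 \left(-51 + \left(0 + 5\right)\right) 196 = 61 \left(-51 + 5\right) 196 = 61 \left(-46\right) 196 = \left(-2806\right) 196 = -549976$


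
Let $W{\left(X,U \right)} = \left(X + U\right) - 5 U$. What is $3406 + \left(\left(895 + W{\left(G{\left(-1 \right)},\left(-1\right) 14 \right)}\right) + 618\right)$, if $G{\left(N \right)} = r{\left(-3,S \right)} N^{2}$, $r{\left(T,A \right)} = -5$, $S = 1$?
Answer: $4970$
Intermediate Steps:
$G{\left(N \right)} = - 5 N^{2}$
$W{\left(X,U \right)} = X - 4 U$ ($W{\left(X,U \right)} = \left(U + X\right) - 5 U = X - 4 U$)
$3406 + \left(\left(895 + W{\left(G{\left(-1 \right)},\left(-1\right) 14 \right)}\right) + 618\right) = 3406 + \left(\left(895 - \left(5 + 4 \left(-1\right) 14\right)\right) + 618\right) = 3406 + \left(\left(895 - -51\right) + 618\right) = 3406 + \left(\left(895 + \left(-5 + 56\right)\right) + 618\right) = 3406 + \left(\left(895 + 51\right) + 618\right) = 3406 + \left(946 + 618\right) = 3406 + 1564 = 4970$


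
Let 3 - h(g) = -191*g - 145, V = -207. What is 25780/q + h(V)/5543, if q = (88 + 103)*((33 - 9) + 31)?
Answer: -54176581/11645843 ≈ -4.6520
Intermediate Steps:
q = 10505 (q = 191*(24 + 31) = 191*55 = 10505)
h(g) = 148 + 191*g (h(g) = 3 - (-191*g - 145) = 3 - (-145 - 191*g) = 3 + (145 + 191*g) = 148 + 191*g)
25780/q + h(V)/5543 = 25780/10505 + (148 + 191*(-207))/5543 = 25780*(1/10505) + (148 - 39537)*(1/5543) = 5156/2101 - 39389*1/5543 = 5156/2101 - 39389/5543 = -54176581/11645843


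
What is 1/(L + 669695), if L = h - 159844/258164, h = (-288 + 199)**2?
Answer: 64541/43733974295 ≈ 1.4758e-6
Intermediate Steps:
h = 7921 (h = (-89)**2 = 7921)
L = 511189300/64541 (L = 7921 - 159844/258164 = 7921 - 159844*1/258164 = 7921 - 39961/64541 = 511189300/64541 ≈ 7920.4)
1/(L + 669695) = 1/(511189300/64541 + 669695) = 1/(43733974295/64541) = 64541/43733974295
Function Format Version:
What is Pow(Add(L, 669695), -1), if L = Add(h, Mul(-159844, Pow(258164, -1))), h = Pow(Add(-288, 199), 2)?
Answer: Rational(64541, 43733974295) ≈ 1.4758e-6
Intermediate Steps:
h = 7921 (h = Pow(-89, 2) = 7921)
L = Rational(511189300, 64541) (L = Add(7921, Mul(-159844, Pow(258164, -1))) = Add(7921, Mul(-159844, Rational(1, 258164))) = Add(7921, Rational(-39961, 64541)) = Rational(511189300, 64541) ≈ 7920.4)
Pow(Add(L, 669695), -1) = Pow(Add(Rational(511189300, 64541), 669695), -1) = Pow(Rational(43733974295, 64541), -1) = Rational(64541, 43733974295)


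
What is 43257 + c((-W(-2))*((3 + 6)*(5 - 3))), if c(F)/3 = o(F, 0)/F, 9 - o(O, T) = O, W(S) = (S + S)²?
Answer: 1384125/32 ≈ 43254.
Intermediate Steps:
W(S) = 4*S² (W(S) = (2*S)² = 4*S²)
o(O, T) = 9 - O
c(F) = 3*(9 - F)/F (c(F) = 3*((9 - F)/F) = 3*(9 - F)/F)
43257 + c((-W(-2))*((3 + 6)*(5 - 3))) = 43257 + (-3 + 27/(((-4*(-2)²)*((3 + 6)*(5 - 3))))) = 43257 + (-3 + 27/(((-4*4)*(9*2)))) = 43257 + (-3 + 27/((-1*16*18))) = 43257 + (-3 + 27/((-16*18))) = 43257 + (-3 + 27/(-288)) = 43257 + (-3 + 27*(-1/288)) = 43257 + (-3 - 3/32) = 43257 - 99/32 = 1384125/32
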